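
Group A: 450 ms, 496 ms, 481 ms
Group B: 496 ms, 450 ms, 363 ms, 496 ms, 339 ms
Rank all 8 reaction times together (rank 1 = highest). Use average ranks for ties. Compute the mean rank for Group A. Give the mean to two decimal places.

3.83

Sorted (descending): 496, 496, 496, 481, 450, 450, 363, 339
The 3 values of 496 occupy positions 1–3 → average rank 2.
The 2 values of 450 occupy positions 5–6 → average rank (5+6)/2 = 5.5.
Group A values → pooled ranks: 450→5.5, 496→2, 481→4
Mean rank = (5.5 + 2 + 4) / 3 = 3.83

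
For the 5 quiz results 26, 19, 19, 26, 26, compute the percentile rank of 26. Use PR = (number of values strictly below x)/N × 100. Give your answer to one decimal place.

40.0

N = 5.
Strictly below 26: 2. Equal to 26: 3.
PR = 2/5 × 100 = 40.0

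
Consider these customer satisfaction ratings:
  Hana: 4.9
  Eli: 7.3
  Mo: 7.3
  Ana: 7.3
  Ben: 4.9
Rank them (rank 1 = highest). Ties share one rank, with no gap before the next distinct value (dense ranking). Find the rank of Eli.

1

Sorted (descending): 7.3, 7.3, 7.3, 4.9, 4.9
The 3 values of 7.3 share dense rank 1.
The 2 values of 4.9 share dense rank 2.
Eli has value 7.3 → rank 1.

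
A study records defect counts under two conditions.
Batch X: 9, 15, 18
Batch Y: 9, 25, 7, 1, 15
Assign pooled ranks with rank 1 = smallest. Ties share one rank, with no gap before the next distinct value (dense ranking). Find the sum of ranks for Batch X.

12

Sorted (ascending): 1, 7, 9, 9, 15, 15, 18, 25
The 2 values of 9 share dense rank 3.
The 2 values of 15 share dense rank 4.
Remaining distinct values take the next consecutive integers.
Batch X values → pooled ranks: 9→3, 15→4, 18→5
Rank sum = 3 + 4 + 5 = 12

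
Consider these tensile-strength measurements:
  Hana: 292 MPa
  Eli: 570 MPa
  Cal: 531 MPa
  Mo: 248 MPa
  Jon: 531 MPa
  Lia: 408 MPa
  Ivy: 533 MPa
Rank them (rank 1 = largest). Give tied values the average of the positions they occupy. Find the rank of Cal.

Sorted (descending): 570, 533, 531, 531, 408, 292, 248
The 2 values of 531 occupy positions 3–4 → average rank (3+4)/2 = 3.5.
Cal has value 531 MPa → rank 3.5.

3.5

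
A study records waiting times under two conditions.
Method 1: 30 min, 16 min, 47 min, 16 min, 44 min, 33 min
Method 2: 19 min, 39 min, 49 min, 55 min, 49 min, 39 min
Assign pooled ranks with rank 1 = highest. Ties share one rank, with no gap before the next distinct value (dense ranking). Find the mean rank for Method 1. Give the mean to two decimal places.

6.33

Sorted (descending): 55, 49, 49, 47, 44, 39, 39, 33, 30, 19, 16, 16
The 2 values of 49 share dense rank 2.
The 2 values of 39 share dense rank 5.
The 2 values of 16 share dense rank 9.
Remaining distinct values take the next consecutive integers.
Method 1 values → pooled ranks: 30→7, 16→9, 47→3, 16→9, 44→4, 33→6
Mean rank = (7 + 9 + 3 + 9 + 4 + 6) / 6 = 6.33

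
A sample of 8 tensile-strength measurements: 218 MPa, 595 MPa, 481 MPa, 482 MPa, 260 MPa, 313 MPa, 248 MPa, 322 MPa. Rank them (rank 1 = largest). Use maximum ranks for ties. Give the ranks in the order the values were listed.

8, 1, 3, 2, 6, 5, 7, 4

Sorted (descending): 595, 482, 481, 322, 313, 260, 248, 218
No ties — each value takes its position as its rank.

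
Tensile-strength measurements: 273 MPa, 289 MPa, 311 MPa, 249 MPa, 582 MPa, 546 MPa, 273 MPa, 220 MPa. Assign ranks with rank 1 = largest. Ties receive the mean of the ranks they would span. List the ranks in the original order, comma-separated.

5.5, 4, 3, 7, 1, 2, 5.5, 8

Sorted (descending): 582, 546, 311, 289, 273, 273, 249, 220
The 2 values of 273 occupy positions 5–6 → average rank (5+6)/2 = 5.5.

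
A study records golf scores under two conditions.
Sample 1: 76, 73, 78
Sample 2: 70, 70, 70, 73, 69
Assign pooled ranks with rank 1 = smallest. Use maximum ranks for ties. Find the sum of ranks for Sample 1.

21

Sorted (ascending): 69, 70, 70, 70, 73, 73, 76, 78
The 3 values of 70 occupy positions 2–4 → each gets rank 4.
The 2 values of 73 occupy positions 5–6 → each gets rank 6.
Sample 1 values → pooled ranks: 76→7, 73→6, 78→8
Rank sum = 7 + 6 + 8 = 21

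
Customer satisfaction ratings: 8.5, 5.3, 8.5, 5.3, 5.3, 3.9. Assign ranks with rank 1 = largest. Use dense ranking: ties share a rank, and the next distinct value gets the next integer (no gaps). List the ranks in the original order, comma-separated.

Sorted (descending): 8.5, 8.5, 5.3, 5.3, 5.3, 3.9
The 2 values of 8.5 share dense rank 1.
The 3 values of 5.3 share dense rank 2.
Remaining distinct values take the next consecutive integers.

1, 2, 1, 2, 2, 3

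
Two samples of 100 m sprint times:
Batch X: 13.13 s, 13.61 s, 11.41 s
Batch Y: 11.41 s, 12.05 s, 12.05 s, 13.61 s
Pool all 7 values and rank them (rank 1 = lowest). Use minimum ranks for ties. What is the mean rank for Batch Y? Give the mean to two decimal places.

Sorted (ascending): 11.41, 11.41, 12.05, 12.05, 13.13, 13.61, 13.61
The 2 values of 11.41 occupy positions 1–2 → each gets rank 1.
The 2 values of 12.05 occupy positions 3–4 → each gets rank 3.
The 2 values of 13.61 occupy positions 6–7 → each gets rank 6.
Batch Y values → pooled ranks: 11.41→1, 12.05→3, 12.05→3, 13.61→6
Mean rank = (1 + 3 + 3 + 6) / 4 = 3.25

3.25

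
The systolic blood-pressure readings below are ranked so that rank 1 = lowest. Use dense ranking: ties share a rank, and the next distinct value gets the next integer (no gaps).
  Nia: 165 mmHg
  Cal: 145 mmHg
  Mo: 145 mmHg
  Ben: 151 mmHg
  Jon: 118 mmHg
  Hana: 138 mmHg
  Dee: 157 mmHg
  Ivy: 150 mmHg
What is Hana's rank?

Sorted (ascending): 118, 138, 145, 145, 150, 151, 157, 165
The 2 values of 145 share dense rank 3.
Remaining distinct values take the next consecutive integers.
Hana has value 138 mmHg → rank 2.

2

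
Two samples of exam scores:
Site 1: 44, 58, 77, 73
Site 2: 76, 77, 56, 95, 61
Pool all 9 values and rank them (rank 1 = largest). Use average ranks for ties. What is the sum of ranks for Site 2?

21.5

Sorted (descending): 95, 77, 77, 76, 73, 61, 58, 56, 44
The 2 values of 77 occupy positions 2–3 → average rank (2+3)/2 = 2.5.
Site 2 values → pooled ranks: 76→4, 77→2.5, 56→8, 95→1, 61→6
Rank sum = 4 + 2.5 + 8 + 1 + 6 = 21.5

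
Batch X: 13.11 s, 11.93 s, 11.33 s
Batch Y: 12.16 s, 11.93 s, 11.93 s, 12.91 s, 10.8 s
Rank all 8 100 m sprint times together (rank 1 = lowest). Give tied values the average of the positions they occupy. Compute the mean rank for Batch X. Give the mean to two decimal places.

4.67

Sorted (ascending): 10.8, 11.33, 11.93, 11.93, 11.93, 12.16, 12.91, 13.11
The 3 values of 11.93 occupy positions 3–5 → average rank 4.
Batch X values → pooled ranks: 13.11→8, 11.93→4, 11.33→2
Mean rank = (8 + 4 + 2) / 3 = 4.67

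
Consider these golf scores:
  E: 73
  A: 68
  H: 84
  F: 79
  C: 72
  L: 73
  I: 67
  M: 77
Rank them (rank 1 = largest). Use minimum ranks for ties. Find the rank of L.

Sorted (descending): 84, 79, 77, 73, 73, 72, 68, 67
The 2 values of 73 occupy positions 4–5 → each gets rank 4.
L has value 73 → rank 4.

4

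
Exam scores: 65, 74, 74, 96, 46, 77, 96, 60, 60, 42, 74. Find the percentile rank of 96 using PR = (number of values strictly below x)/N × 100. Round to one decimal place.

81.8

N = 11.
Strictly below 96: 9. Equal to 96: 2.
PR = 9/11 × 100 = 81.8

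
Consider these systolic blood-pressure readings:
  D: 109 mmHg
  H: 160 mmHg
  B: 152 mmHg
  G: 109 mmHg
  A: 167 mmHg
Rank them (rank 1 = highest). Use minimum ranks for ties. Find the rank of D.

4

Sorted (descending): 167, 160, 152, 109, 109
The 2 values of 109 occupy positions 4–5 → each gets rank 4.
D has value 109 mmHg → rank 4.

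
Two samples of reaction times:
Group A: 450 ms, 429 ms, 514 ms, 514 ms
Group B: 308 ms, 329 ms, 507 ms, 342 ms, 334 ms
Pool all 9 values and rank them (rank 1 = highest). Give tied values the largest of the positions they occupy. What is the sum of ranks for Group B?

Sorted (descending): 514, 514, 507, 450, 429, 342, 334, 329, 308
The 2 values of 514 occupy positions 1–2 → each gets rank 2.
Group B values → pooled ranks: 308→9, 329→8, 507→3, 342→6, 334→7
Rank sum = 9 + 8 + 3 + 6 + 7 = 33

33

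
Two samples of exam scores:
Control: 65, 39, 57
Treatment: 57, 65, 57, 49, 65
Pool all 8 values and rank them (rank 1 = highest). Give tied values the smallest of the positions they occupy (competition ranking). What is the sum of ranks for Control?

Sorted (descending): 65, 65, 65, 57, 57, 57, 49, 39
The 3 values of 65 occupy positions 1–3 → each gets rank 1.
The 3 values of 57 occupy positions 4–6 → each gets rank 4.
Control values → pooled ranks: 65→1, 39→8, 57→4
Rank sum = 1 + 8 + 4 = 13

13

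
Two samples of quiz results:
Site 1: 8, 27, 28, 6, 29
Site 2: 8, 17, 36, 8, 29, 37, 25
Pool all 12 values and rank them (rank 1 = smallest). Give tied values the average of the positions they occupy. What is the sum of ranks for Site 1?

Sorted (ascending): 6, 8, 8, 8, 17, 25, 27, 28, 29, 29, 36, 37
The 3 values of 8 occupy positions 2–4 → average rank 3.
The 2 values of 29 occupy positions 9–10 → average rank (9+10)/2 = 9.5.
Site 1 values → pooled ranks: 8→3, 27→7, 28→8, 6→1, 29→9.5
Rank sum = 3 + 7 + 8 + 1 + 9.5 = 28.5

28.5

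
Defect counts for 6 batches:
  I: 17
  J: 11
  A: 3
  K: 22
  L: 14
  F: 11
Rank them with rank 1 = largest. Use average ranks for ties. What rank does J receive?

Sorted (descending): 22, 17, 14, 11, 11, 3
The 2 values of 11 occupy positions 4–5 → average rank (4+5)/2 = 4.5.
J has value 11 → rank 4.5.

4.5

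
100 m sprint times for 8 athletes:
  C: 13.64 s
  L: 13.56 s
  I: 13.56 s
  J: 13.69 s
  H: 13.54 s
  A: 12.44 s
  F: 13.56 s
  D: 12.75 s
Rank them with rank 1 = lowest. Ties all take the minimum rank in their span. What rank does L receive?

4

Sorted (ascending): 12.44, 12.75, 13.54, 13.56, 13.56, 13.56, 13.64, 13.69
The 3 values of 13.56 occupy positions 4–6 → each gets rank 4.
L has value 13.56 s → rank 4.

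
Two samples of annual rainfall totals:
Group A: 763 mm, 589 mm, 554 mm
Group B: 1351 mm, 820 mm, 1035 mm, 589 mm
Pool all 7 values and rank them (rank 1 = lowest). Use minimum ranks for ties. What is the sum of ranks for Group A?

Sorted (ascending): 554, 589, 589, 763, 820, 1035, 1351
The 2 values of 589 occupy positions 2–3 → each gets rank 2.
Group A values → pooled ranks: 763→4, 589→2, 554→1
Rank sum = 4 + 2 + 1 = 7

7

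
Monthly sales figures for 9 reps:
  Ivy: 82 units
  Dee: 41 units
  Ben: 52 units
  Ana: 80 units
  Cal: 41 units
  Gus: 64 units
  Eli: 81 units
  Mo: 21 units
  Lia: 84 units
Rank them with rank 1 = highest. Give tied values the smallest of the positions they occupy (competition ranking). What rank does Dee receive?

7

Sorted (descending): 84, 82, 81, 80, 64, 52, 41, 41, 21
The 2 values of 41 occupy positions 7–8 → each gets rank 7.
Dee has value 41 units → rank 7.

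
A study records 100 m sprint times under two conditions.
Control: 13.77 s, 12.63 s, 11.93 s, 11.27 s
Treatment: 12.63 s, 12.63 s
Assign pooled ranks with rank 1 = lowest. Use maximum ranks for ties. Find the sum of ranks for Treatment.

Sorted (ascending): 11.27, 11.93, 12.63, 12.63, 12.63, 13.77
The 3 values of 12.63 occupy positions 3–5 → each gets rank 5.
Treatment values → pooled ranks: 12.63→5, 12.63→5
Rank sum = 5 + 5 = 10

10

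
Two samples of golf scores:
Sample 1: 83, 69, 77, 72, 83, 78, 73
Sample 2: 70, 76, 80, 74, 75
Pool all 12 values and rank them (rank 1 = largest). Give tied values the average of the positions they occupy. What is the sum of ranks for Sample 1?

43

Sorted (descending): 83, 83, 80, 78, 77, 76, 75, 74, 73, 72, 70, 69
The 2 values of 83 occupy positions 1–2 → average rank (1+2)/2 = 1.5.
Sample 1 values → pooled ranks: 83→1.5, 69→12, 77→5, 72→10, 83→1.5, 78→4, 73→9
Rank sum = 1.5 + 12 + 5 + 10 + 1.5 + 4 + 9 = 43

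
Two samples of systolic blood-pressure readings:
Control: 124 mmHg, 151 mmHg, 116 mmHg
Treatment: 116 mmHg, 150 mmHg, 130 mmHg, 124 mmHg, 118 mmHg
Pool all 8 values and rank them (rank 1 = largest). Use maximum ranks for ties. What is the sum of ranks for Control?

Sorted (descending): 151, 150, 130, 124, 124, 118, 116, 116
The 2 values of 124 occupy positions 4–5 → each gets rank 5.
The 2 values of 116 occupy positions 7–8 → each gets rank 8.
Control values → pooled ranks: 124→5, 151→1, 116→8
Rank sum = 5 + 1 + 8 = 14

14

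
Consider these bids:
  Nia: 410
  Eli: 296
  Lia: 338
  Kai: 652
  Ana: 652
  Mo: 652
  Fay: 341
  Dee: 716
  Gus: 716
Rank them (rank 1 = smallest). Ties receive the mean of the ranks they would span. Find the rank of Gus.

8.5

Sorted (ascending): 296, 338, 341, 410, 652, 652, 652, 716, 716
The 3 values of 652 occupy positions 5–7 → average rank 6.
The 2 values of 716 occupy positions 8–9 → average rank (8+9)/2 = 8.5.
Gus has value 716 → rank 8.5.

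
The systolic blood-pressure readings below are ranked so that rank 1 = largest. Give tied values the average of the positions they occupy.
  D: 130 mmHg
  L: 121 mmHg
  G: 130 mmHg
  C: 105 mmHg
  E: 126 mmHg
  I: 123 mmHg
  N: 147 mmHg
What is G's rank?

2.5

Sorted (descending): 147, 130, 130, 126, 123, 121, 105
The 2 values of 130 occupy positions 2–3 → average rank (2+3)/2 = 2.5.
G has value 130 mmHg → rank 2.5.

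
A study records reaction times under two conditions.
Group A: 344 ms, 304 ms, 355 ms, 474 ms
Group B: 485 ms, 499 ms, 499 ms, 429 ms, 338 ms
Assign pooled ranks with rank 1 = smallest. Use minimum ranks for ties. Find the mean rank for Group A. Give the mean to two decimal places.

3.50

Sorted (ascending): 304, 338, 344, 355, 429, 474, 485, 499, 499
The 2 values of 499 occupy positions 8–9 → each gets rank 8.
Group A values → pooled ranks: 344→3, 304→1, 355→4, 474→6
Mean rank = (3 + 1 + 4 + 6) / 4 = 3.50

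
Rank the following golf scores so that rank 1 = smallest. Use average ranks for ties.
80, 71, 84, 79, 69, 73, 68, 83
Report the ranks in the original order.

Sorted (ascending): 68, 69, 71, 73, 79, 80, 83, 84
No ties — each value takes its position as its rank.

6, 3, 8, 5, 2, 4, 1, 7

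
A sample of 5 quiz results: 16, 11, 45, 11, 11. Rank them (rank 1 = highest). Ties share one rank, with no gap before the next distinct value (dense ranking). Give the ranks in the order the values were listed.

2, 3, 1, 3, 3

Sorted (descending): 45, 16, 11, 11, 11
The 3 values of 11 share dense rank 3.
Remaining distinct values take the next consecutive integers.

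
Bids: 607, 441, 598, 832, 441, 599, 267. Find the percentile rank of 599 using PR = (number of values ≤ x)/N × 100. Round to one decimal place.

N = 7.
Strictly below 599: 4. Equal to 599: 1.
PR = 5/7 × 100 = 71.4

71.4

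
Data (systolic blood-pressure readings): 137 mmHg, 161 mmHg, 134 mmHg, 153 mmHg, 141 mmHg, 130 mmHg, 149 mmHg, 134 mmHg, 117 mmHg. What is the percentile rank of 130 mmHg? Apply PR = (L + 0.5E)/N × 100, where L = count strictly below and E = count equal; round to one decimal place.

N = 9.
Strictly below 130: 1. Equal to 130: 1.
PR = (1 + 0.5·1)/9 × 100 = 16.7

16.7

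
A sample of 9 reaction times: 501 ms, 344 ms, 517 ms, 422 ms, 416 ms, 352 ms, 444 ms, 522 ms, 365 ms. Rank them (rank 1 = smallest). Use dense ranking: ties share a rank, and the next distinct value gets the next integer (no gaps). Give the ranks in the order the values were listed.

7, 1, 8, 5, 4, 2, 6, 9, 3

Sorted (ascending): 344, 352, 365, 416, 422, 444, 501, 517, 522
No ties — each value takes its position as its rank.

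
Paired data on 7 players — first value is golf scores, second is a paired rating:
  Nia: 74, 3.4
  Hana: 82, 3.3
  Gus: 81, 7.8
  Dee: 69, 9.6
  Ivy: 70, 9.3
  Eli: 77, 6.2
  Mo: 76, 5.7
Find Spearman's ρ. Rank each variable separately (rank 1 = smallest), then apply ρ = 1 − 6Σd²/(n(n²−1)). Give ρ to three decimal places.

Ranks of variable 1: 3, 7, 6, 1, 2, 5, 4
Ranks of variable 2: 2, 1, 5, 7, 6, 4, 3
d = r₁ − r₂: 1, 6, 1, -6, -4, 1, 1
d²: 1, 36, 1, 36, 16, 1, 1; Σd² = 92
ρ = 1 − 6·92/(7·48) = 1 − 552/336 = -0.643

-0.643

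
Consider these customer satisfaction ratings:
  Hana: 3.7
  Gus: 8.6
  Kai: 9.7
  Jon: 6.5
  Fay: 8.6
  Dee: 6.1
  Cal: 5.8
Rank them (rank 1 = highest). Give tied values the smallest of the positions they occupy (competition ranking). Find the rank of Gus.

2

Sorted (descending): 9.7, 8.6, 8.6, 6.5, 6.1, 5.8, 3.7
The 2 values of 8.6 occupy positions 2–3 → each gets rank 2.
Gus has value 8.6 → rank 2.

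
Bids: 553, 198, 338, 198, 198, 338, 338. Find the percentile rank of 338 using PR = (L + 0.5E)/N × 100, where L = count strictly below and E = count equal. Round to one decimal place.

N = 7.
Strictly below 338: 3. Equal to 338: 3.
PR = (3 + 0.5·3)/7 × 100 = 64.3

64.3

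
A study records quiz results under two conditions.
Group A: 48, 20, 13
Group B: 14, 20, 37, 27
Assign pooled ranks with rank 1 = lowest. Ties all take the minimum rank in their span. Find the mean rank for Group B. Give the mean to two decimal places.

4.00

Sorted (ascending): 13, 14, 20, 20, 27, 37, 48
The 2 values of 20 occupy positions 3–4 → each gets rank 3.
Group B values → pooled ranks: 14→2, 20→3, 37→6, 27→5
Mean rank = (2 + 3 + 6 + 5) / 4 = 4.00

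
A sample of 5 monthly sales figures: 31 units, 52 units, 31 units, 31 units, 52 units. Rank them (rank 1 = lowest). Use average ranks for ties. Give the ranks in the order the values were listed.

Sorted (ascending): 31, 31, 31, 52, 52
The 3 values of 31 occupy positions 1–3 → average rank 2.
The 2 values of 52 occupy positions 4–5 → average rank (4+5)/2 = 4.5.

2, 4.5, 2, 2, 4.5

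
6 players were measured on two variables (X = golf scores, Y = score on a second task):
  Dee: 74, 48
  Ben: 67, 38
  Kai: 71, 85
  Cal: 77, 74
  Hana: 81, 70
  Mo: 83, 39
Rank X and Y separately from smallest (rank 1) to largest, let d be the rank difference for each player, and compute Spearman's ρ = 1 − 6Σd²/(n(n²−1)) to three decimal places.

Ranks of variable 1: 3, 1, 2, 4, 5, 6
Ranks of variable 2: 3, 1, 6, 5, 4, 2
d = r₁ − r₂: 0, 0, -4, -1, 1, 4
d²: 0, 0, 16, 1, 1, 16; Σd² = 34
ρ = 1 − 6·34/(6·35) = 1 − 204/210 = 0.029

0.029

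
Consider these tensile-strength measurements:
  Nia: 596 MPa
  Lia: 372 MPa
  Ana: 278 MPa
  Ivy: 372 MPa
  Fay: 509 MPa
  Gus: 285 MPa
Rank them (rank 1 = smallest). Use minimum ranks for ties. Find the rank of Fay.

Sorted (ascending): 278, 285, 372, 372, 509, 596
The 2 values of 372 occupy positions 3–4 → each gets rank 3.
Fay has value 509 MPa → rank 5.

5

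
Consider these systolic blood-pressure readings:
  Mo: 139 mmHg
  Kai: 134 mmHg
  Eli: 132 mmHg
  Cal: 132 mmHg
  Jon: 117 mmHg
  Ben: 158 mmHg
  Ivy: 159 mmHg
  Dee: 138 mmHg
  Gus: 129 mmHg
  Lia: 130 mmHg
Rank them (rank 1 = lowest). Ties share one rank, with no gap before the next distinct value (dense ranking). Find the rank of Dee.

6

Sorted (ascending): 117, 129, 130, 132, 132, 134, 138, 139, 158, 159
The 2 values of 132 share dense rank 4.
Remaining distinct values take the next consecutive integers.
Dee has value 138 mmHg → rank 6.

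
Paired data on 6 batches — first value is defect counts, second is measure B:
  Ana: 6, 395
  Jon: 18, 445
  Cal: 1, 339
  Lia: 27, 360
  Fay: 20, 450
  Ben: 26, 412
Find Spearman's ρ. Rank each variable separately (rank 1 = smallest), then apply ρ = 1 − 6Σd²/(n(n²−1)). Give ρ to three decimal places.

Ranks of variable 1: 2, 3, 1, 6, 4, 5
Ranks of variable 2: 3, 5, 1, 2, 6, 4
d = r₁ − r₂: -1, -2, 0, 4, -2, 1
d²: 1, 4, 0, 16, 4, 1; Σd² = 26
ρ = 1 − 6·26/(6·35) = 1 − 156/210 = 0.257

0.257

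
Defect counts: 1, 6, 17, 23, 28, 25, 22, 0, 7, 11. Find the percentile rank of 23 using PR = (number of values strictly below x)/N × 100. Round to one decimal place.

70.0

N = 10.
Strictly below 23: 7. Equal to 23: 1.
PR = 7/10 × 100 = 70.0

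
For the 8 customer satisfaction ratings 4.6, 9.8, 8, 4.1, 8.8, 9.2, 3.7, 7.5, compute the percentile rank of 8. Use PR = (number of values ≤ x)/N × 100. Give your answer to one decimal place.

N = 8.
Strictly below 8: 4. Equal to 8: 1.
PR = 5/8 × 100 = 62.5

62.5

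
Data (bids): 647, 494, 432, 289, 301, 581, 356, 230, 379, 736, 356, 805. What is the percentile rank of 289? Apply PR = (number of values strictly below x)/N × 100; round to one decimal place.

N = 12.
Strictly below 289: 1. Equal to 289: 1.
PR = 1/12 × 100 = 8.3

8.3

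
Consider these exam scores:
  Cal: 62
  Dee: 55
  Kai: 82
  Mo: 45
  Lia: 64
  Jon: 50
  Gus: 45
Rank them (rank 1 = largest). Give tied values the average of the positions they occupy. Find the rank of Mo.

6.5

Sorted (descending): 82, 64, 62, 55, 50, 45, 45
The 2 values of 45 occupy positions 6–7 → average rank (6+7)/2 = 6.5.
Mo has value 45 → rank 6.5.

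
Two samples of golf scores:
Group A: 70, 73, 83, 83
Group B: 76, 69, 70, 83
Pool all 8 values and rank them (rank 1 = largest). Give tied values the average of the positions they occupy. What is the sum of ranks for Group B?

20.5

Sorted (descending): 83, 83, 83, 76, 73, 70, 70, 69
The 3 values of 83 occupy positions 1–3 → average rank 2.
The 2 values of 70 occupy positions 6–7 → average rank (6+7)/2 = 6.5.
Group B values → pooled ranks: 76→4, 69→8, 70→6.5, 83→2
Rank sum = 4 + 8 + 6.5 + 2 = 20.5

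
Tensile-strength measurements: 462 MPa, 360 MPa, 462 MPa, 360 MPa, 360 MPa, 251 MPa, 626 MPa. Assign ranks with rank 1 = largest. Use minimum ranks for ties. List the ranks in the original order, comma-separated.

2, 4, 2, 4, 4, 7, 1

Sorted (descending): 626, 462, 462, 360, 360, 360, 251
The 2 values of 462 occupy positions 2–3 → each gets rank 2.
The 3 values of 360 occupy positions 4–6 → each gets rank 4.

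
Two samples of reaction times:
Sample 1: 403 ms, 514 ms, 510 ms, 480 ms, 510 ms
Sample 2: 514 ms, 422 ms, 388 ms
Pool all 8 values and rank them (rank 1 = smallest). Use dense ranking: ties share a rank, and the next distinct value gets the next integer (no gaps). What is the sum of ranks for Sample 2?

Sorted (ascending): 388, 403, 422, 480, 510, 510, 514, 514
The 2 values of 510 share dense rank 5.
The 2 values of 514 share dense rank 6.
Remaining distinct values take the next consecutive integers.
Sample 2 values → pooled ranks: 514→6, 422→3, 388→1
Rank sum = 6 + 3 + 1 = 10

10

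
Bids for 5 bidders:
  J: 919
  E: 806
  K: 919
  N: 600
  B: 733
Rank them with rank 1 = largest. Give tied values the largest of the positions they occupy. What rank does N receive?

5

Sorted (descending): 919, 919, 806, 733, 600
The 2 values of 919 occupy positions 1–2 → each gets rank 2.
N has value 600 → rank 5.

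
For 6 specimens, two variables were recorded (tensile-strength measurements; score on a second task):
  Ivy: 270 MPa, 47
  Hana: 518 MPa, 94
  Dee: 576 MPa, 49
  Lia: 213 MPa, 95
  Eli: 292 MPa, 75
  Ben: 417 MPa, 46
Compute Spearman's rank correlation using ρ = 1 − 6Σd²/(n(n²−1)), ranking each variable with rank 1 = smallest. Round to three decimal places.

Ranks of variable 1: 2, 5, 6, 1, 3, 4
Ranks of variable 2: 2, 5, 3, 6, 4, 1
d = r₁ − r₂: 0, 0, 3, -5, -1, 3
d²: 0, 0, 9, 25, 1, 9; Σd² = 44
ρ = 1 − 6·44/(6·35) = 1 − 264/210 = -0.257

-0.257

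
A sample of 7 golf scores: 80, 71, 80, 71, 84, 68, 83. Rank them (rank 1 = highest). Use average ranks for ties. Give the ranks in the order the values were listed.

3.5, 5.5, 3.5, 5.5, 1, 7, 2

Sorted (descending): 84, 83, 80, 80, 71, 71, 68
The 2 values of 80 occupy positions 3–4 → average rank (3+4)/2 = 3.5.
The 2 values of 71 occupy positions 5–6 → average rank (5+6)/2 = 5.5.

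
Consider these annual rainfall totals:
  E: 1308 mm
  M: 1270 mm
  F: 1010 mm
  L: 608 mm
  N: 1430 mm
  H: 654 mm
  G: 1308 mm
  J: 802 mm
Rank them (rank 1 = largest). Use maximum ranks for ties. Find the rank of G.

3

Sorted (descending): 1430, 1308, 1308, 1270, 1010, 802, 654, 608
The 2 values of 1308 occupy positions 2–3 → each gets rank 3.
G has value 1308 mm → rank 3.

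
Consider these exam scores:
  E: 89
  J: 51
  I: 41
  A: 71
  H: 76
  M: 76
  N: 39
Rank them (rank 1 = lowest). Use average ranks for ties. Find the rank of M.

5.5

Sorted (ascending): 39, 41, 51, 71, 76, 76, 89
The 2 values of 76 occupy positions 5–6 → average rank (5+6)/2 = 5.5.
M has value 76 → rank 5.5.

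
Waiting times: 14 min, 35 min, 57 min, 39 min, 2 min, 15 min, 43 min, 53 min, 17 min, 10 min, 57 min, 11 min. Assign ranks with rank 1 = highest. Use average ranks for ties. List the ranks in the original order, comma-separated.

9, 6, 1.5, 5, 12, 8, 4, 3, 7, 11, 1.5, 10

Sorted (descending): 57, 57, 53, 43, 39, 35, 17, 15, 14, 11, 10, 2
The 2 values of 57 occupy positions 1–2 → average rank (1+2)/2 = 1.5.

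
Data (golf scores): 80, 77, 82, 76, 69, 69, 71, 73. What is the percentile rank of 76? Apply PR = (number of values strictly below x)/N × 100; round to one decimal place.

N = 8.
Strictly below 76: 4. Equal to 76: 1.
PR = 4/8 × 100 = 50.0

50.0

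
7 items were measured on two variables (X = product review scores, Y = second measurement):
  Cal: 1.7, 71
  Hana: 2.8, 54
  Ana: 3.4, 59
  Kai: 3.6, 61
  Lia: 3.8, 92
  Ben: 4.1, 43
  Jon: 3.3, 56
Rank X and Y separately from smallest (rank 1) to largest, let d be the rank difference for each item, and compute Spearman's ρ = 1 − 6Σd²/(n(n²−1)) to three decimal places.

-0.107

Ranks of variable 1: 1, 2, 4, 5, 6, 7, 3
Ranks of variable 2: 6, 2, 4, 5, 7, 1, 3
d = r₁ − r₂: -5, 0, 0, 0, -1, 6, 0
d²: 25, 0, 0, 0, 1, 36, 0; Σd² = 62
ρ = 1 − 6·62/(7·48) = 1 − 372/336 = -0.107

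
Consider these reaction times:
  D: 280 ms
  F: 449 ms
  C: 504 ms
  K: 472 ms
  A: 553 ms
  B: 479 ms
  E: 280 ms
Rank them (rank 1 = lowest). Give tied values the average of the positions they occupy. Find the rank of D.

1.5

Sorted (ascending): 280, 280, 449, 472, 479, 504, 553
The 2 values of 280 occupy positions 1–2 → average rank (1+2)/2 = 1.5.
D has value 280 ms → rank 1.5.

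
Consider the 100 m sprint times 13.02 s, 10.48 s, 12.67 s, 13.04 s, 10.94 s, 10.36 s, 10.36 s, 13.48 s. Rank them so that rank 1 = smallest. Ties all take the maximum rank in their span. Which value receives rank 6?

Sorted (ascending): 10.36, 10.36, 10.48, 10.94, 12.67, 13.02, 13.04, 13.48
The 2 values of 10.36 occupy positions 1–2 → each gets rank 2.
Rank 6 → value 13.02.

13.02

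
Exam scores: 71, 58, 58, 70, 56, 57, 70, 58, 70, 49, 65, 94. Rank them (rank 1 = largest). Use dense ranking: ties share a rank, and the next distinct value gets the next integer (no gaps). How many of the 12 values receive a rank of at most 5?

9

Sorted (descending): 94, 71, 70, 70, 70, 65, 58, 58, 58, 57, 56, 49
The 3 values of 70 share dense rank 3.
The 3 values of 58 share dense rank 5.
Remaining distinct values take the next consecutive integers.
Ranks ≤ 5: {1, 2, 3, 3, 3, 4, 5, 5, 5} → 9 values.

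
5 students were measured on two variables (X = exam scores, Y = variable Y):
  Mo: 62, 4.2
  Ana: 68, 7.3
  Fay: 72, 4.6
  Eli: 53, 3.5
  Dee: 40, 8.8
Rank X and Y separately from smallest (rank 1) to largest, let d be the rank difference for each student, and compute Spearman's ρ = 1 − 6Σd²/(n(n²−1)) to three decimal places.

-0.100

Ranks of variable 1: 3, 4, 5, 2, 1
Ranks of variable 2: 2, 4, 3, 1, 5
d = r₁ − r₂: 1, 0, 2, 1, -4
d²: 1, 0, 4, 1, 16; Σd² = 22
ρ = 1 − 6·22/(5·24) = 1 − 132/120 = -0.100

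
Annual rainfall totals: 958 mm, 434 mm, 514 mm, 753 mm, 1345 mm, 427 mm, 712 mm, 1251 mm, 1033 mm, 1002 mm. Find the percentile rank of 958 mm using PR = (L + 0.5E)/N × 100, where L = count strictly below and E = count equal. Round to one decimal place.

55.0

N = 10.
Strictly below 958: 5. Equal to 958: 1.
PR = (5 + 0.5·1)/10 × 100 = 55.0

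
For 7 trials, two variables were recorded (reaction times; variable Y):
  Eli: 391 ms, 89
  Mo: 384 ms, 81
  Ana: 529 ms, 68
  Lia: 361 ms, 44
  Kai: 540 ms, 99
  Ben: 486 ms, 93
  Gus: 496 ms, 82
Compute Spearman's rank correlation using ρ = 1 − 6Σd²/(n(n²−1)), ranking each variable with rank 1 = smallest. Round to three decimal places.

Ranks of variable 1: 3, 2, 6, 1, 7, 4, 5
Ranks of variable 2: 5, 3, 2, 1, 7, 6, 4
d = r₁ − r₂: -2, -1, 4, 0, 0, -2, 1
d²: 4, 1, 16, 0, 0, 4, 1; Σd² = 26
ρ = 1 − 6·26/(7·48) = 1 − 156/336 = 0.536

0.536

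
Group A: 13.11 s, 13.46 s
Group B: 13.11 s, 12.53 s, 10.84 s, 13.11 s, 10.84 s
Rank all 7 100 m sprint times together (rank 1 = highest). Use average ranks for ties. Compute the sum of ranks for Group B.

Sorted (descending): 13.46, 13.11, 13.11, 13.11, 12.53, 10.84, 10.84
The 3 values of 13.11 occupy positions 2–4 → average rank 3.
The 2 values of 10.84 occupy positions 6–7 → average rank (6+7)/2 = 6.5.
Group B values → pooled ranks: 13.11→3, 12.53→5, 10.84→6.5, 13.11→3, 10.84→6.5
Rank sum = 3 + 5 + 6.5 + 3 + 6.5 = 24

24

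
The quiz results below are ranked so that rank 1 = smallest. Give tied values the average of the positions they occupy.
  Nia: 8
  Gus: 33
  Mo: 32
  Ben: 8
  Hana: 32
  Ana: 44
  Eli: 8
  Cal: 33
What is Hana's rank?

4.5

Sorted (ascending): 8, 8, 8, 32, 32, 33, 33, 44
The 3 values of 8 occupy positions 1–3 → average rank 2.
The 2 values of 32 occupy positions 4–5 → average rank (4+5)/2 = 4.5.
The 2 values of 33 occupy positions 6–7 → average rank (6+7)/2 = 6.5.
Hana has value 32 → rank 4.5.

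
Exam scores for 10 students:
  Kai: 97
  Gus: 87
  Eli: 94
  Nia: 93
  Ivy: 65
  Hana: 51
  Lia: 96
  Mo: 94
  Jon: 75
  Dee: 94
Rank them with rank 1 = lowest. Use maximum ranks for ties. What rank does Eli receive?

Sorted (ascending): 51, 65, 75, 87, 93, 94, 94, 94, 96, 97
The 3 values of 94 occupy positions 6–8 → each gets rank 8.
Eli has value 94 → rank 8.

8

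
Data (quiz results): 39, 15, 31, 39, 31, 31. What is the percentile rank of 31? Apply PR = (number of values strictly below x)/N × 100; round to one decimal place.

N = 6.
Strictly below 31: 1. Equal to 31: 3.
PR = 1/6 × 100 = 16.7

16.7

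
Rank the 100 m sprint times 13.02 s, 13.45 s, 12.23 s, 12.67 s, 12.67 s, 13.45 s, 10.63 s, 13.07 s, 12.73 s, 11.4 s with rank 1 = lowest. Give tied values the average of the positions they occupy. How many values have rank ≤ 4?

3

Sorted (ascending): 10.63, 11.4, 12.23, 12.67, 12.67, 12.73, 13.02, 13.07, 13.45, 13.45
The 2 values of 12.67 occupy positions 4–5 → average rank (4+5)/2 = 4.5.
The 2 values of 13.45 occupy positions 9–10 → average rank (9+10)/2 = 9.5.
Ranks ≤ 4: {1, 2, 3} → 3 values.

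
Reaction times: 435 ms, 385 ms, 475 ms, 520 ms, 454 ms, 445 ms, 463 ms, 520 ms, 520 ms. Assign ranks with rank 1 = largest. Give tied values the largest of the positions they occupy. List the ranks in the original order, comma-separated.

8, 9, 4, 3, 6, 7, 5, 3, 3

Sorted (descending): 520, 520, 520, 475, 463, 454, 445, 435, 385
The 3 values of 520 occupy positions 1–3 → each gets rank 3.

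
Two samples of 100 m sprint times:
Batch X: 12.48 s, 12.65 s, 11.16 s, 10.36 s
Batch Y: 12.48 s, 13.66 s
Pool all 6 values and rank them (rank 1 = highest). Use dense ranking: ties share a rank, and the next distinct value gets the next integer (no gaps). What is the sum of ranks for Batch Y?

Sorted (descending): 13.66, 12.65, 12.48, 12.48, 11.16, 10.36
The 2 values of 12.48 share dense rank 3.
Remaining distinct values take the next consecutive integers.
Batch Y values → pooled ranks: 12.48→3, 13.66→1
Rank sum = 3 + 1 = 4

4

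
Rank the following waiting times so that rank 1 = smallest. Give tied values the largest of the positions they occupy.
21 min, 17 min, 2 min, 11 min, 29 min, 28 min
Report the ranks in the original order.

Sorted (ascending): 2, 11, 17, 21, 28, 29
No ties — each value takes its position as its rank.

4, 3, 1, 2, 6, 5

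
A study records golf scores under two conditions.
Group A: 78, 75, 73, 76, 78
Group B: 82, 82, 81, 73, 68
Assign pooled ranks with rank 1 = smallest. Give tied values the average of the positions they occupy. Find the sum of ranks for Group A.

24.5

Sorted (ascending): 68, 73, 73, 75, 76, 78, 78, 81, 82, 82
The 2 values of 73 occupy positions 2–3 → average rank (2+3)/2 = 2.5.
The 2 values of 78 occupy positions 6–7 → average rank (6+7)/2 = 6.5.
The 2 values of 82 occupy positions 9–10 → average rank (9+10)/2 = 9.5.
Group A values → pooled ranks: 78→6.5, 75→4, 73→2.5, 76→5, 78→6.5
Rank sum = 6.5 + 4 + 2.5 + 5 + 6.5 = 24.5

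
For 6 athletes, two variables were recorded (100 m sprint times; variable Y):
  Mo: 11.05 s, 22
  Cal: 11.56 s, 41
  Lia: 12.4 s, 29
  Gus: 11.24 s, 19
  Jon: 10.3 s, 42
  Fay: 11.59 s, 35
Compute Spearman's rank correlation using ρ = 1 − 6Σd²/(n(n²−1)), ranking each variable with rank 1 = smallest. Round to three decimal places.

Ranks of variable 1: 2, 4, 6, 3, 1, 5
Ranks of variable 2: 2, 5, 3, 1, 6, 4
d = r₁ − r₂: 0, -1, 3, 2, -5, 1
d²: 0, 1, 9, 4, 25, 1; Σd² = 40
ρ = 1 − 6·40/(6·35) = 1 − 240/210 = -0.143

-0.143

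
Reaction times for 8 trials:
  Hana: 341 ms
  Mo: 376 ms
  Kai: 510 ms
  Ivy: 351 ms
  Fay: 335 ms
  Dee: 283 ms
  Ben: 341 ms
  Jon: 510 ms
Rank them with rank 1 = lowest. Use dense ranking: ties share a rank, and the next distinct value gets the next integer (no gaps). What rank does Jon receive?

6

Sorted (ascending): 283, 335, 341, 341, 351, 376, 510, 510
The 2 values of 341 share dense rank 3.
The 2 values of 510 share dense rank 6.
Remaining distinct values take the next consecutive integers.
Jon has value 510 ms → rank 6.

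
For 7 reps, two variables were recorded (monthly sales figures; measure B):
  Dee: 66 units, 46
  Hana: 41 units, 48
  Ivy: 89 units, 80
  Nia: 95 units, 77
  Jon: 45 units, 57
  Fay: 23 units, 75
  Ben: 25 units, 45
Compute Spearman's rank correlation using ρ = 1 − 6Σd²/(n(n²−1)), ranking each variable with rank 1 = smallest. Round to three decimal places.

0.500

Ranks of variable 1: 5, 3, 6, 7, 4, 1, 2
Ranks of variable 2: 2, 3, 7, 6, 4, 5, 1
d = r₁ − r₂: 3, 0, -1, 1, 0, -4, 1
d²: 9, 0, 1, 1, 0, 16, 1; Σd² = 28
ρ = 1 − 6·28/(7·48) = 1 − 168/336 = 0.500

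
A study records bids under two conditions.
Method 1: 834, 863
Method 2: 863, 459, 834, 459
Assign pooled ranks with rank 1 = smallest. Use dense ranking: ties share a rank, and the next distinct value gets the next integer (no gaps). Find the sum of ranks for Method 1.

5

Sorted (ascending): 459, 459, 834, 834, 863, 863
The 2 values of 459 share dense rank 1.
The 2 values of 834 share dense rank 2.
The 2 values of 863 share dense rank 3.
Method 1 values → pooled ranks: 834→2, 863→3
Rank sum = 2 + 3 = 5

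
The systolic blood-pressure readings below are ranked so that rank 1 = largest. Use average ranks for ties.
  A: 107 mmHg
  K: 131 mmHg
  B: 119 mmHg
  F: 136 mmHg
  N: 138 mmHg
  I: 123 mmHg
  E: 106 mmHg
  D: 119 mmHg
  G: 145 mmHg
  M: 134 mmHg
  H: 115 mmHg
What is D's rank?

Sorted (descending): 145, 138, 136, 134, 131, 123, 119, 119, 115, 107, 106
The 2 values of 119 occupy positions 7–8 → average rank (7+8)/2 = 7.5.
D has value 119 mmHg → rank 7.5.

7.5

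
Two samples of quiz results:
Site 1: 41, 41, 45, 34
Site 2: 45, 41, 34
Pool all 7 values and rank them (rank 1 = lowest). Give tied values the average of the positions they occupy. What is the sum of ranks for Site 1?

16

Sorted (ascending): 34, 34, 41, 41, 41, 45, 45
The 2 values of 34 occupy positions 1–2 → average rank (1+2)/2 = 1.5.
The 3 values of 41 occupy positions 3–5 → average rank 4.
The 2 values of 45 occupy positions 6–7 → average rank (6+7)/2 = 6.5.
Site 1 values → pooled ranks: 41→4, 41→4, 45→6.5, 34→1.5
Rank sum = 4 + 4 + 6.5 + 1.5 = 16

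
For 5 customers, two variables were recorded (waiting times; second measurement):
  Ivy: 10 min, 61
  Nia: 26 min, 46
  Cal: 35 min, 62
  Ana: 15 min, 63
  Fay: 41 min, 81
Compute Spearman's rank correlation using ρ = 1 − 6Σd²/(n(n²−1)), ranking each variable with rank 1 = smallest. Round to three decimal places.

0.500

Ranks of variable 1: 1, 3, 4, 2, 5
Ranks of variable 2: 2, 1, 3, 4, 5
d = r₁ − r₂: -1, 2, 1, -2, 0
d²: 1, 4, 1, 4, 0; Σd² = 10
ρ = 1 − 6·10/(5·24) = 1 − 60/120 = 0.500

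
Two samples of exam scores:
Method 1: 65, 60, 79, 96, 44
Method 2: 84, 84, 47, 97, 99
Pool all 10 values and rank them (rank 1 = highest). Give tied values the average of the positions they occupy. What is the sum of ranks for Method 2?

21

Sorted (descending): 99, 97, 96, 84, 84, 79, 65, 60, 47, 44
The 2 values of 84 occupy positions 4–5 → average rank (4+5)/2 = 4.5.
Method 2 values → pooled ranks: 84→4.5, 84→4.5, 47→9, 97→2, 99→1
Rank sum = 4.5 + 4.5 + 9 + 2 + 1 = 21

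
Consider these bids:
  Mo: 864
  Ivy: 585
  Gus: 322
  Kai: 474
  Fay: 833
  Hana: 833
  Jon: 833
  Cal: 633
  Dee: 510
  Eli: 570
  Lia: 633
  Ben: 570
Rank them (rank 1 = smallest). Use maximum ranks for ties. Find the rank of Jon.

11

Sorted (ascending): 322, 474, 510, 570, 570, 585, 633, 633, 833, 833, 833, 864
The 2 values of 570 occupy positions 4–5 → each gets rank 5.
The 2 values of 633 occupy positions 7–8 → each gets rank 8.
The 3 values of 833 occupy positions 9–11 → each gets rank 11.
Jon has value 833 → rank 11.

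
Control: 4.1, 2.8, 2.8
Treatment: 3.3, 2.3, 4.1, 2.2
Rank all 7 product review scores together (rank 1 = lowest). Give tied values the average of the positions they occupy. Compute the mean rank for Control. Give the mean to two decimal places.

4.50

Sorted (ascending): 2.2, 2.3, 2.8, 2.8, 3.3, 4.1, 4.1
The 2 values of 2.8 occupy positions 3–4 → average rank (3+4)/2 = 3.5.
The 2 values of 4.1 occupy positions 6–7 → average rank (6+7)/2 = 6.5.
Control values → pooled ranks: 4.1→6.5, 2.8→3.5, 2.8→3.5
Mean rank = (6.5 + 3.5 + 3.5) / 3 = 4.50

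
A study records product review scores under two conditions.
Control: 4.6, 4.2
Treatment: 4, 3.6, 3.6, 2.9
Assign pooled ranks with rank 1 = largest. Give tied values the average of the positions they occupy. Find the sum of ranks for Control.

3

Sorted (descending): 4.6, 4.2, 4, 3.6, 3.6, 2.9
The 2 values of 3.6 occupy positions 4–5 → average rank (4+5)/2 = 4.5.
Control values → pooled ranks: 4.6→1, 4.2→2
Rank sum = 1 + 2 = 3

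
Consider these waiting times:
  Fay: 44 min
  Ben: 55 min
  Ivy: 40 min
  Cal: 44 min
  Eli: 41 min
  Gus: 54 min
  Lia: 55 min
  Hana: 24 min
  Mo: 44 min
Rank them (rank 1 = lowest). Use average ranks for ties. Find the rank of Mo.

Sorted (ascending): 24, 40, 41, 44, 44, 44, 54, 55, 55
The 3 values of 44 occupy positions 4–6 → average rank 5.
The 2 values of 55 occupy positions 8–9 → average rank (8+9)/2 = 8.5.
Mo has value 44 min → rank 5.

5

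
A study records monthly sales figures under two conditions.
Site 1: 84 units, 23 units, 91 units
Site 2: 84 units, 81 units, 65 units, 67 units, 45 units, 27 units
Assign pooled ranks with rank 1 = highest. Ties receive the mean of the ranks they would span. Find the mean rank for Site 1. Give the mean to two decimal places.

Sorted (descending): 91, 84, 84, 81, 67, 65, 45, 27, 23
The 2 values of 84 occupy positions 2–3 → average rank (2+3)/2 = 2.5.
Site 1 values → pooled ranks: 84→2.5, 23→9, 91→1
Mean rank = (2.5 + 9 + 1) / 3 = 4.17

4.17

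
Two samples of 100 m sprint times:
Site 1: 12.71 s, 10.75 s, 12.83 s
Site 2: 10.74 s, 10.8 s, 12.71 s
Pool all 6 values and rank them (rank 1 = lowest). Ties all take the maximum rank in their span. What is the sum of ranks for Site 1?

Sorted (ascending): 10.74, 10.75, 10.8, 12.71, 12.71, 12.83
The 2 values of 12.71 occupy positions 4–5 → each gets rank 5.
Site 1 values → pooled ranks: 12.71→5, 10.75→2, 12.83→6
Rank sum = 5 + 2 + 6 = 13

13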